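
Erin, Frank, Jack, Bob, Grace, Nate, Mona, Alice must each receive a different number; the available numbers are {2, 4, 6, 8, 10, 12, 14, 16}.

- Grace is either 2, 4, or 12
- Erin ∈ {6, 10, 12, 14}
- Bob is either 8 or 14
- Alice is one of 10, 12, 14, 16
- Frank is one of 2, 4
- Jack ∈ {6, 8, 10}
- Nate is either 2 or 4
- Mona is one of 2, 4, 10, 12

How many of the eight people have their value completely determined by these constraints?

3

The 8 variables draw from only 8 values {2, 4, 6, 8, 10, 12, 14, 16}, so each is used; only Alice can be 16, hence Alice = 16.
Frank and Nate between them cover only {2, 4} — a naked pair. Remove those values from Grace, Mona.
Grace's domain is down to {12}, so Grace = 12. Remove 12 from Erin, Mona.
Mona must be 10 (only option left). Strike 10 from Erin, Jack.
Determined: Grace=12, Mona=10, Alice=16. The other people each still have more than one consistent value. That makes 3.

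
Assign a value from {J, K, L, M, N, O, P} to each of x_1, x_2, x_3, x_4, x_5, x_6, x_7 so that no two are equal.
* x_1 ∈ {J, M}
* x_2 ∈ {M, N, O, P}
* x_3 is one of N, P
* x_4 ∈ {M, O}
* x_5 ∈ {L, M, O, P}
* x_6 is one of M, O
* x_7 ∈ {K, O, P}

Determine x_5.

L

The 7 variables together cover exactly {J, K, L, M, N, O, P} — 7 values for 7 variables — and J appears only in x_1's list, so x_1 = J.
The 6 still-open variables draw from only 6 values {K, L, M, N, O, P}, so each is used; only x_7 can be K, hence x_7 = K.
The 5 still-open variables together cover exactly {L, M, N, O, P} — 5 values for 5 variables — and L appears only in x_5's list, so x_5 = L.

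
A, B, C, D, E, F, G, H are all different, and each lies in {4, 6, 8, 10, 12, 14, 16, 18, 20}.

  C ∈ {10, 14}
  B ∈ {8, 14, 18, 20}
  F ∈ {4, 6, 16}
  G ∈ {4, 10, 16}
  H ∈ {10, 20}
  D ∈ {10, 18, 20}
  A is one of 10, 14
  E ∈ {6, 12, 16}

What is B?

A and C between them cover only {10, 14} — a naked pair. Remove those values from B, D, G, H.
H has just one choice, so H = 20. Eliminate 20 elsewhere: B, D.
D has just one choice, so D = 18. Remove 18 from B.
So B = 8.

8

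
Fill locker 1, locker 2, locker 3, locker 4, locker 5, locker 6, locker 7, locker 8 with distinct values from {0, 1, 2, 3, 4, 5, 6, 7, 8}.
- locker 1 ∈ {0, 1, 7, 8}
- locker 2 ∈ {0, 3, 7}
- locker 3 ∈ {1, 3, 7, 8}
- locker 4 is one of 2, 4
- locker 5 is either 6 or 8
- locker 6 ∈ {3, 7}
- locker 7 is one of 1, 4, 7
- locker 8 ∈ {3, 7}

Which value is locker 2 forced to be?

Among the 8 variables, 2 fits only locker 4 (and all 8 values in {0, 1, 2, 3, 4, 6, 7, 8} must be used), so locker 4 = 2.
The 7 still-open variables draw from only 7 values {0, 1, 3, 4, 6, 7, 8}, so each is used; only locker 7 can be 4, hence locker 7 = 4.
Among the 6 still-open variables, 6 fits only locker 5 (and all 6 values in {0, 1, 3, 6, 7, 8} must be used), so locker 5 = 6.
The 2 variables locker 6 and locker 8 are confined to {3, 7}, which locks those values in; drop them from locker 1, locker 2, locker 3.
So locker 2 = 0.

0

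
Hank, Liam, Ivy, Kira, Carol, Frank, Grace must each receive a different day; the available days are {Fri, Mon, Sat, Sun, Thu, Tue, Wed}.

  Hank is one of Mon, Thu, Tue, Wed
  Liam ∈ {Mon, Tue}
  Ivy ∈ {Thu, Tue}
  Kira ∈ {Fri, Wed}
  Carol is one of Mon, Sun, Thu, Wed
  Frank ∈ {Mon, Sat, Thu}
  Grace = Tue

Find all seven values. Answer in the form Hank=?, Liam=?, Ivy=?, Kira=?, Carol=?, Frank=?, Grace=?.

Hank=Wed, Liam=Mon, Ivy=Thu, Kira=Fri, Carol=Sun, Frank=Sat, Grace=Tue

Grace has just one choice, so Grace = Tue. Remove Tue from Hank, Liam, Ivy.
Liam has just one choice, so Liam = Mon. Strike Mon from Hank, Carol, Frank.
Ivy's domain is down to {Thu}, so Ivy = Thu. Eliminate Thu elsewhere: Hank, Carol, Frank.
Frank must be Sat (only option left).
Hank must be Wed (only option left). Eliminate Wed elsewhere: Kira, Carol.
Kira must be Fri (only option left).
Carol has just one choice, so Carol = Sun.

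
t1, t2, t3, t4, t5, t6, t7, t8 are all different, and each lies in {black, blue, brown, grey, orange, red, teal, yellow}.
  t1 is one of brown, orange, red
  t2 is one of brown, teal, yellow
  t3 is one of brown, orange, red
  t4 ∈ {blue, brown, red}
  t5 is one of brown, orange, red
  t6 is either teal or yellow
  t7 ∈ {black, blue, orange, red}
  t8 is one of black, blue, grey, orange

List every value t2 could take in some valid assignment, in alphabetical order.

teal, yellow

Among the 8 variables, grey fits only t8 (and all 8 values in {black, blue, brown, grey, orange, red, teal, yellow} must be used), so t8 = grey.
Among the 7 still-open variables, black fits only t7 (and all 7 values in {black, blue, brown, orange, red, teal, yellow} must be used), so t7 = black.
The 6 still-open variables together cover exactly {blue, brown, orange, red, teal, yellow} — 6 values for 6 variables — and blue appears only in t4's list, so t4 = blue.
The 3 variables t1, t3, t5 are confined to {brown, orange, red}, which locks those values in; drop them from t2.
No further eliminations apply; t2 can still be any of teal, yellow.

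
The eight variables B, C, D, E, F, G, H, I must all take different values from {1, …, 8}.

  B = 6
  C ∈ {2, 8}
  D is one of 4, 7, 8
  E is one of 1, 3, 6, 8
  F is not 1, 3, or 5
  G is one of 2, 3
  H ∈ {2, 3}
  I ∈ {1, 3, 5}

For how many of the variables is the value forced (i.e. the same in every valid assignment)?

B must be 6 (only option left). Remove 6 from E, F.
The 7 still-open variables draw from only 7 values {1, 2, 3, 4, 5, 7, 8}, so each is used; only I can be 5, hence I = 5.
The 6 still-open variables together cover exactly {1, 2, 3, 4, 7, 8} — 6 values for 6 variables — and 1 appears only in E's list, so E = 1.
The 2 variables G and H are confined to {2, 3}, which locks those values in; drop them from C, F.
C must be 8 (only option left). Remove 8 from D, F.
Determined: B=6, C=8, E=1, I=5. The other variables each still have more than one consistent value. That makes 4.

4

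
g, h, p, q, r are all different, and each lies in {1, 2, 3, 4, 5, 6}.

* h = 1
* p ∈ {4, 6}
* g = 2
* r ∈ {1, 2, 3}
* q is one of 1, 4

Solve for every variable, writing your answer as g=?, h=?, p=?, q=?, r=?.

g has just one choice, so g = 2. So r can't be 2.
That leaves h = 1. Eliminate 1 elsewhere: q, r.
That leaves q = 4. Eliminate 4 elsewhere: p.
r has just one choice, so r = 3.
p's domain is down to {6}, so p = 6.

g=2, h=1, p=6, q=4, r=3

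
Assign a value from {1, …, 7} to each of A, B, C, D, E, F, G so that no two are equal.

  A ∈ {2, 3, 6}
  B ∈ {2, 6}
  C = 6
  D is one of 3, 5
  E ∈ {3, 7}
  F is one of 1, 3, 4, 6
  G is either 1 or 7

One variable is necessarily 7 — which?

C has just one choice, so C = 6. Remove 6 from A, B, F.
B must be 2 (only option left). Eliminate 2 elsewhere: A.
A must be 3 (only option left). So D, E, F can't be 3.
So 7 goes to E.

E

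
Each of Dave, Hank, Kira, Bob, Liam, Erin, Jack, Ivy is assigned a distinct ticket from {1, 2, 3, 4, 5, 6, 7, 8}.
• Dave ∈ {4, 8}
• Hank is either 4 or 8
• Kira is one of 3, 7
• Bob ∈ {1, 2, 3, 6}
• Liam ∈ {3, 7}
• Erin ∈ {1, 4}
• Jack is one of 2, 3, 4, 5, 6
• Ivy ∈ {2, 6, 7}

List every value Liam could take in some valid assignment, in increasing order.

The 8 variables together cover exactly {1, 2, 3, 4, 5, 6, 7, 8} — 8 values for 8 variables — and 5 appears only in Jack's list, so Jack = 5.
Dave and Hank share exactly the 2 values {4, 8}; by pigeonhole those values go to them, so strike 4, 8 from Erin.
Erin must be 1 (only option left). Strike 1 from Bob.
The 2 variables Kira and Liam are confined to {3, 7}, which locks those values in; drop them from Bob, Ivy.
No further eliminations apply; Liam can still be any of 3, 7.

3, 7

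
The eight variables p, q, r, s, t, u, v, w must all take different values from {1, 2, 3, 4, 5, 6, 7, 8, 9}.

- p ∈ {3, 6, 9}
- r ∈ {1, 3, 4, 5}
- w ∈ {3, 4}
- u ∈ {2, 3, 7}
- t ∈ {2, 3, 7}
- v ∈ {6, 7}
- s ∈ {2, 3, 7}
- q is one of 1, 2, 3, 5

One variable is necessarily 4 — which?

w

The 8 variables together cover exactly {1, 2, 3, 4, 5, 6, 7, 9} — 8 values for 8 variables — and 9 appears only in p's list, so p = 9.
The 7 still-open variables draw from only 7 values {1, 2, 3, 4, 5, 6, 7}, so each is used; only v can be 6, hence v = 6.
s, t, u share exactly the 3 values {2, 3, 7}; by pigeonhole those values go to them, so strike 2, 3, 7 from q, r, w.
So 4 goes to w.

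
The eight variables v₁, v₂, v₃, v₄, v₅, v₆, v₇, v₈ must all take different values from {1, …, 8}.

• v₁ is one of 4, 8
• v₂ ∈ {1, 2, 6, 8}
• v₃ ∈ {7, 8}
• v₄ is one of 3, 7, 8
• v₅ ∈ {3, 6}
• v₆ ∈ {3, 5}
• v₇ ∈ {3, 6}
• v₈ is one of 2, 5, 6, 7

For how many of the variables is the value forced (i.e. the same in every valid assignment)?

4

Among the 8 variables, 1 fits only v₂ (and all 8 values in {1, 2, 3, 4, 5, 6, 7, 8} must be used), so v₂ = 1.
The 7 still-open variables together cover exactly {2, 3, 4, 5, 6, 7, 8} — 7 values for 7 variables — and 2 appears only in v₈'s list, so v₈ = 2.
Among the 6 still-open variables, 4 fits only v₁ (and all 6 values in {3, 4, 5, 6, 7, 8} must be used), so v₁ = 4.
The 5 still-open variables together cover exactly {3, 5, 6, 7, 8} — 5 values for 5 variables — and 5 appears only in v₆'s list, so v₆ = 5.
The 2 variables v₅ and v₇ are confined to {3, 6}, which locks those values in; drop them from v₄.
Determined: v₁=4, v₂=1, v₆=5, v₈=2. The other variables each still have more than one consistent value. That makes 4.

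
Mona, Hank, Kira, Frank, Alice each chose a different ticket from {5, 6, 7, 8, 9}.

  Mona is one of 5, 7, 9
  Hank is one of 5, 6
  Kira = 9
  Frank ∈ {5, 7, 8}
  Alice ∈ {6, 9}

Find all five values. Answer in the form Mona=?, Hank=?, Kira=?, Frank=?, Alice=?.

Kira's domain is down to {9}, so Kira = 9. Strike 9 from Mona, Alice.
Alice has just one choice, so Alice = 6. Strike 6 from Hank.
Hank's domain is down to {5}, so Hank = 5. Eliminate 5 elsewhere: Mona, Frank.
That leaves Mona = 7. Strike 7 from Frank.
Frank has just one choice, so Frank = 8.

Mona=7, Hank=5, Kira=9, Frank=8, Alice=6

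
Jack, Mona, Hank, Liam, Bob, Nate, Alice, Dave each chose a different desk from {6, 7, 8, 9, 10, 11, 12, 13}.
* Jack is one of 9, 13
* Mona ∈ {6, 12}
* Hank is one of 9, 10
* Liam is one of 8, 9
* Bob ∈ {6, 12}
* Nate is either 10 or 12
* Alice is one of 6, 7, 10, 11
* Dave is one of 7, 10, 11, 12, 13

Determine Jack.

13

Among the 8 variables, 8 fits only Liam (and all 8 values in {6, 7, 8, 9, 10, 11, 12, 13} must be used), so Liam = 8.
Mona and Bob between them cover only {6, 12} — a naked pair. Remove those values from Nate, Alice, Dave.
Nate must be 10 (only option left). Remove 10 from Hank, Alice, Dave.
Hank's domain is down to {9}, so Hank = 9. So Jack can't be 9.
So Jack = 13.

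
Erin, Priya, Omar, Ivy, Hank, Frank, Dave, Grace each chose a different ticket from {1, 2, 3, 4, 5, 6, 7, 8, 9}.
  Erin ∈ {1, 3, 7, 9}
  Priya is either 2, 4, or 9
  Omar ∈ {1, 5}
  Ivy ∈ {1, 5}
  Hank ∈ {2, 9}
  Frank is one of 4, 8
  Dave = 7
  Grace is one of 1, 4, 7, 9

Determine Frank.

8

Dave must be 7 (only option left). So Erin, Grace can't be 7.
Among the 7 still-open variables, 3 fits only Erin (and all 7 values in {1, 2, 3, 4, 5, 8, 9} must be used), so Erin = 3.
The 6 still-open variables draw from only 6 values {1, 2, 4, 5, 8, 9}, so each is used; only Frank can be 8, hence Frank = 8.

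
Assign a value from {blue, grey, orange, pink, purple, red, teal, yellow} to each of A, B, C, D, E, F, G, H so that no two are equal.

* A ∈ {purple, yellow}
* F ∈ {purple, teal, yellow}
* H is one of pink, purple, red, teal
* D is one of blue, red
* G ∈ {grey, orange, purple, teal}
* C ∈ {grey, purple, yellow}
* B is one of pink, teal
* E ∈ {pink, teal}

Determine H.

The 8 variables draw from only 8 values {blue, grey, orange, pink, purple, red, teal, yellow}, so each is used; only D can be blue, hence D = blue.
Among the 7 still-open variables, orange fits only G (and all 7 values in {grey, orange, pink, purple, red, teal, yellow} must be used), so G = orange.
The 6 still-open variables together cover exactly {grey, pink, purple, red, teal, yellow} — 6 values for 6 variables — and grey appears only in C's list, so C = grey.
Among the 5 still-open variables, red fits only H (and all 5 values in {pink, purple, red, teal, yellow} must be used), so H = red.

red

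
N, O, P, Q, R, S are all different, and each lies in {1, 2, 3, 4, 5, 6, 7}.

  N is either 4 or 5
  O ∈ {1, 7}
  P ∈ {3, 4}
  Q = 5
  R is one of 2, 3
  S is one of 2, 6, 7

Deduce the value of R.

Q's domain is down to {5}, so Q = 5. Remove 5 from N.
N has just one choice, so N = 4. So P can't be 4.
P must be 3 (only option left). So R can't be 3.
So R = 2.

2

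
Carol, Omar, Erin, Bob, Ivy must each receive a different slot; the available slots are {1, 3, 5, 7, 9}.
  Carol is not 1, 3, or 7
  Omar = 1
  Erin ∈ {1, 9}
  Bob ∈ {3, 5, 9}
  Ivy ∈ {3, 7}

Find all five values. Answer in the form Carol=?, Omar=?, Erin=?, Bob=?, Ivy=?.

Carol=5, Omar=1, Erin=9, Bob=3, Ivy=7

Omar's domain is down to {1}, so Omar = 1. Remove 1 from Erin.
Erin must be 9 (only option left). So Carol, Bob can't be 9.
Carol must be 5 (only option left). Eliminate 5 elsewhere: Bob.
Bob must be 3 (only option left). Eliminate 3 elsewhere: Ivy.
That leaves Ivy = 7.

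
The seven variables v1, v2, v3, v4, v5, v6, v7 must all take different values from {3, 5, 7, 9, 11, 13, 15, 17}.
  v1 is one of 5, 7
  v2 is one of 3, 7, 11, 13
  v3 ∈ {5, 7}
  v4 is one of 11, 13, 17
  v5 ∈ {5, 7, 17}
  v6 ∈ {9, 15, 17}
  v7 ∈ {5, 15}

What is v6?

v1 and v3 between them cover only {5, 7} — a naked pair. Remove those values from v2, v5, v7.
v5 must be 17 (only option left). Strike 17 from v4, v6.
v7 must be 15 (only option left). Remove 15 from v6.
So v6 = 9.

9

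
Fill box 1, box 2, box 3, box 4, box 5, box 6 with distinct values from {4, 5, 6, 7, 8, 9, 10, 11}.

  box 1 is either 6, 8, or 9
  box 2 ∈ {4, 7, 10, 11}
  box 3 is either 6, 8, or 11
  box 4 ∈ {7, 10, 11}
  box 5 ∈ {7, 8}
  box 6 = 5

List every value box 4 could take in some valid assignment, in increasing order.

box 6 has just one choice, so box 6 = 5.
No further eliminations apply; box 4 can still be any of 7, 10, 11.

7, 10, 11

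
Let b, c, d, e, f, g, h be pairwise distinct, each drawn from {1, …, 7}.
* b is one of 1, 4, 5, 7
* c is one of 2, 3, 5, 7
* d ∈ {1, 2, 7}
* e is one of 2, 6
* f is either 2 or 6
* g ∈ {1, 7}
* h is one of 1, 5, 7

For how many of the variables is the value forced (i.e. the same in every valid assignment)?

3

Among the 7 variables, 3 fits only c (and all 7 values in {1, 2, 3, 4, 5, 6, 7} must be used), so c = 3.
The 6 still-open variables draw from only 6 values {1, 2, 4, 5, 6, 7}, so each is used; only b can be 4, hence b = 4.
Among the 5 still-open variables, 5 fits only h (and all 5 values in {1, 2, 5, 6, 7} must be used), so h = 5.
e and f between them cover only {2, 6} — a naked pair. Remove those values from d.
Determined: b=4, c=3, h=5. The other variables each still have more than one consistent value. That makes 3.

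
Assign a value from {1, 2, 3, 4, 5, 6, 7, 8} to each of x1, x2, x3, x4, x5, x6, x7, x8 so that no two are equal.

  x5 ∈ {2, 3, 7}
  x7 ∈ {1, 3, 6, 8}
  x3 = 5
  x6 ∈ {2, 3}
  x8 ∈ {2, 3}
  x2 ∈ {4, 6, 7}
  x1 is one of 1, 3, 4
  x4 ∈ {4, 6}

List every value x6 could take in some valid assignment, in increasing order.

2, 3

x3's domain is down to {5}, so x3 = 5.
Among the 7 still-open variables, 8 fits only x7 (and all 7 values in {1, 2, 3, 4, 6, 7, 8} must be used), so x7 = 8.
Among the 6 still-open variables, 1 fits only x1 (and all 6 values in {1, 2, 3, 4, 6, 7} must be used), so x1 = 1.
x6 and x8 share exactly the 2 values {2, 3}; by pigeonhole those values go to them, so strike 2, 3 from x5.
x5 has just one choice, so x5 = 7. Remove 7 from x2.
No further eliminations apply; x6 can still be any of 2, 3.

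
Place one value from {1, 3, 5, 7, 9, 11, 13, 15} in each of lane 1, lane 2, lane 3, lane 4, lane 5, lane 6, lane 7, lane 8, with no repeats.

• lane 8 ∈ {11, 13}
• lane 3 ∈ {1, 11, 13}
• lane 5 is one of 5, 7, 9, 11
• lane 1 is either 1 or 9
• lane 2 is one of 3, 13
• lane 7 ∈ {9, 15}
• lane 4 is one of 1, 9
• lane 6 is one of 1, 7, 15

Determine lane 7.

15

The 8 variables together cover exactly {1, 3, 5, 7, 9, 11, 13, 15} — 8 values for 8 variables — and 3 appears only in lane 2's list, so lane 2 = 3.
Among the 7 still-open variables, 5 fits only lane 5 (and all 7 values in {1, 5, 7, 9, 11, 13, 15} must be used), so lane 5 = 5.
Among the 6 still-open variables, 7 fits only lane 6 (and all 6 values in {1, 7, 9, 11, 13, 15} must be used), so lane 6 = 7.
The 5 still-open variables together cover exactly {1, 9, 11, 13, 15} — 5 values for 5 variables — and 15 appears only in lane 7's list, so lane 7 = 15.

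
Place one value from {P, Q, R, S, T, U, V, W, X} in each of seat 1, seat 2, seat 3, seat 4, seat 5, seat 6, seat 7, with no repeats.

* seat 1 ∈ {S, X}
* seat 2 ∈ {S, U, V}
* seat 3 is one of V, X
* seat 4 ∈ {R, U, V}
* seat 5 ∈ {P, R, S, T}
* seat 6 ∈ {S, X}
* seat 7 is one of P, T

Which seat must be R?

seat 4

The 2 variables seat 1 and seat 6 are confined to {S, X}, which locks those values in; drop them from seat 2, seat 3, seat 5.
seat 3 must be V (only option left). Remove V from seat 2, seat 4.
seat 2 has just one choice, so seat 2 = U. Eliminate U elsewhere: seat 4.
So R goes to seat 4.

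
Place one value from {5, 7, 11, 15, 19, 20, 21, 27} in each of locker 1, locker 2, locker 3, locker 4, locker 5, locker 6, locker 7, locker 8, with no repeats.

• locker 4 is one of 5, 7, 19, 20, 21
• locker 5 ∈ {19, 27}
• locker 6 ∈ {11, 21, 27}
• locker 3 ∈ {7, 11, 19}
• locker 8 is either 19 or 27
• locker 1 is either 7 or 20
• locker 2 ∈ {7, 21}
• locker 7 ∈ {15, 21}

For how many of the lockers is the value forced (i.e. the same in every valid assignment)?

3

The 8 variables draw from only 8 values {5, 7, 11, 15, 19, 20, 21, 27}, so each is used; only locker 4 can be 5, hence locker 4 = 5.
The 7 still-open variables together cover exactly {7, 11, 15, 19, 20, 21, 27} — 7 values for 7 variables — and 15 appears only in locker 7's list, so locker 7 = 15.
The 6 still-open variables draw from only 6 values {7, 11, 19, 20, 21, 27}, so each is used; only locker 1 can be 20, hence locker 1 = 20.
The 2 variables locker 5 and locker 8 are confined to {19, 27}, which locks those values in; drop them from locker 3, locker 6.
Determined: locker 1=20, locker 4=5, locker 7=15. The other lockers each still have more than one consistent value. That makes 3.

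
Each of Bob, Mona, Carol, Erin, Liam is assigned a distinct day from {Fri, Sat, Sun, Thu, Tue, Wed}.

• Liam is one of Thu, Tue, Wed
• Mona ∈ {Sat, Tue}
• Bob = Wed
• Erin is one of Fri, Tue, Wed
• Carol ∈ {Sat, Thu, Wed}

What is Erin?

Bob must be Wed (only option left). Eliminate Wed elsewhere: Carol, Erin, Liam.
The 4 still-open variables draw from only 4 values {Fri, Sat, Thu, Tue}, so each is used; only Erin can be Fri, hence Erin = Fri.

Fri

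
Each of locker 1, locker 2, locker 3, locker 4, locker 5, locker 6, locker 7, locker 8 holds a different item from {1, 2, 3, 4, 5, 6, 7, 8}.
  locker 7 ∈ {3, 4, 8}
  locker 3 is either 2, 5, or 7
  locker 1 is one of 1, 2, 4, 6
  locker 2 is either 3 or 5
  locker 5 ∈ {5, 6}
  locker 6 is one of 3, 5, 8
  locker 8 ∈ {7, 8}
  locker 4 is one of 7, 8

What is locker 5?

6

The 8 variables together cover exactly {1, 2, 3, 4, 5, 6, 7, 8} — 8 values for 8 variables — and 1 appears only in locker 1's list, so locker 1 = 1.
The 7 still-open variables together cover exactly {2, 3, 4, 5, 6, 7, 8} — 7 values for 7 variables — and 2 appears only in locker 3's list, so locker 3 = 2.
Among the 6 still-open variables, 4 fits only locker 7 (and all 6 values in {3, 4, 5, 6, 7, 8} must be used), so locker 7 = 4.
The 5 still-open variables draw from only 5 values {3, 5, 6, 7, 8}, so each is used; only locker 5 can be 6, hence locker 5 = 6.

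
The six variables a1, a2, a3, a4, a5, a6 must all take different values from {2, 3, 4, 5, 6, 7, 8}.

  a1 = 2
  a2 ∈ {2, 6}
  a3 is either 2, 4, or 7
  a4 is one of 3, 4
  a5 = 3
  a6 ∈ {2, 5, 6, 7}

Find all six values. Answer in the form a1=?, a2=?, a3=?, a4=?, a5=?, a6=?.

a1 has just one choice, so a1 = 2. Remove 2 from a2, a3, a6.
That leaves a2 = 6. So a6 can't be 6.
a5 must be 3 (only option left). Remove 3 from a4.
a4 must be 4 (only option left). So a3 can't be 4.
a3 must be 7 (only option left). Eliminate 7 elsewhere: a6.
That leaves a6 = 5.

a1=2, a2=6, a3=7, a4=4, a5=3, a6=5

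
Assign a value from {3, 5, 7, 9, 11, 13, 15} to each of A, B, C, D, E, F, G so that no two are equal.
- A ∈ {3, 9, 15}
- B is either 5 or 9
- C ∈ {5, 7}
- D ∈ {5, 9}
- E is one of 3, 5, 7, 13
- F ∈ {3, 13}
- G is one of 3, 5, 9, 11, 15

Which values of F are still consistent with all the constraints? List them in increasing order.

3, 13

The 7 variables draw from only 7 values {3, 5, 7, 9, 11, 13, 15}, so each is used; only G can be 11, hence G = 11.
The 6 still-open variables draw from only 6 values {3, 5, 7, 9, 13, 15}, so each is used; only A can be 15, hence A = 15.
B and D share exactly the 2 values {5, 9}; by pigeonhole those values go to them, so strike 5, 9 from C, E.
C has just one choice, so C = 7. Strike 7 from E.
No further eliminations apply; F can still be any of 3, 13.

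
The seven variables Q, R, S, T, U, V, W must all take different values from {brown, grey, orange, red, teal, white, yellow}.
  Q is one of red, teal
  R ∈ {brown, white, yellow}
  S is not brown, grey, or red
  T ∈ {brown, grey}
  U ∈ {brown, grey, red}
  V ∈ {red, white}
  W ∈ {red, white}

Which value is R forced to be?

Among the 7 variables, orange fits only S (and all 7 values in {brown, grey, orange, red, teal, white, yellow} must be used), so S = orange.
The 6 still-open variables draw from only 6 values {brown, grey, red, teal, white, yellow}, so each is used; only Q can be teal, hence Q = teal.
The 5 still-open variables draw from only 5 values {brown, grey, red, white, yellow}, so each is used; only R can be yellow, hence R = yellow.

yellow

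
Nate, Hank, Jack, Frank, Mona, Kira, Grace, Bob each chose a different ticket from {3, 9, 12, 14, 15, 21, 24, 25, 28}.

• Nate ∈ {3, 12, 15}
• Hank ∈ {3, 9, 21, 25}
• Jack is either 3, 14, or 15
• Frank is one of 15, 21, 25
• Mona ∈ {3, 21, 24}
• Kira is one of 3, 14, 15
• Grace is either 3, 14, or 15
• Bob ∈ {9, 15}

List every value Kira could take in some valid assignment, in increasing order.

Among the 8 variables, 12 fits only Nate (and all 8 values in {3, 9, 12, 14, 15, 21, 24, 25} must be used), so Nate = 12.
The 7 still-open variables draw from only 7 values {3, 9, 14, 15, 21, 24, 25}, so each is used; only Mona can be 24, hence Mona = 24.
Jack, Kira, Grace share exactly the 3 values {3, 14, 15}; by pigeonhole those values go to them, so strike 3, 14, 15 from Hank, Frank, Bob.
Bob has just one choice, so Bob = 9. Remove 9 from Hank.
No further eliminations apply; Kira can still be any of 3, 14, 15.

3, 14, 15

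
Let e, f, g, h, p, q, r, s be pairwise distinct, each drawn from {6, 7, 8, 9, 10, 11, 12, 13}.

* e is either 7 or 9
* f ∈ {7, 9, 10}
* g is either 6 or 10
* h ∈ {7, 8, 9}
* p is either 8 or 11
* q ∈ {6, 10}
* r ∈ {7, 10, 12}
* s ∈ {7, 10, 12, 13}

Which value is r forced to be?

12

Among the 8 variables, 11 fits only p (and all 8 values in {6, 7, 8, 9, 10, 11, 12, 13} must be used), so p = 11.
Among the 7 still-open variables, 8 fits only h (and all 7 values in {6, 7, 8, 9, 10, 12, 13} must be used), so h = 8.
The 6 still-open variables together cover exactly {6, 7, 9, 10, 12, 13} — 6 values for 6 variables — and 13 appears only in s's list, so s = 13.
Among the 5 still-open variables, 12 fits only r (and all 5 values in {6, 7, 9, 10, 12} must be used), so r = 12.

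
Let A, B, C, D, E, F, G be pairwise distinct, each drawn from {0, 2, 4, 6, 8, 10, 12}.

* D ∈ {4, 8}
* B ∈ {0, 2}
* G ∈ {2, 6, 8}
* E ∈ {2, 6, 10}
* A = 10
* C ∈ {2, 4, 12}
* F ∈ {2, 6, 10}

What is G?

A must be 10 (only option left). Eliminate 10 elsewhere: E, F.
The 6 still-open variables draw from only 6 values {0, 2, 4, 6, 8, 12}, so each is used; only B can be 0, hence B = 0.
The 5 still-open variables draw from only 5 values {2, 4, 6, 8, 12}, so each is used; only C can be 12, hence C = 12.
The 4 still-open variables together cover exactly {2, 4, 6, 8} — 4 values for 4 variables — and 4 appears only in D's list, so D = 4.
The 3 still-open variables draw from only 3 values {2, 6, 8}, so each is used; only G can be 8, hence G = 8.

8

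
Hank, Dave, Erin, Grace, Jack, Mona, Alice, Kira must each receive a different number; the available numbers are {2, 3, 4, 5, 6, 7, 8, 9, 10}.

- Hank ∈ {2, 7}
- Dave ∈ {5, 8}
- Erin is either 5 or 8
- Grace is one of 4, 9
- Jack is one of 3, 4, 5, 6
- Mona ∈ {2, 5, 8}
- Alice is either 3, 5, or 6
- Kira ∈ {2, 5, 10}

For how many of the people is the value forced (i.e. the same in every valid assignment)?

Dave and Erin share exactly the 2 values {5, 8}; by pigeonhole those values go to them, so strike 5, 8 from Jack, Mona, Alice, Kira.
Mona's domain is down to {2}, so Mona = 2. Remove 2 from Hank, Kira.
Kira has just one choice, so Kira = 10.
Hank's domain is down to {7}, so Hank = 7.
Determined: Hank=7, Mona=2, Kira=10. The other people each still have more than one consistent value. That makes 3.

3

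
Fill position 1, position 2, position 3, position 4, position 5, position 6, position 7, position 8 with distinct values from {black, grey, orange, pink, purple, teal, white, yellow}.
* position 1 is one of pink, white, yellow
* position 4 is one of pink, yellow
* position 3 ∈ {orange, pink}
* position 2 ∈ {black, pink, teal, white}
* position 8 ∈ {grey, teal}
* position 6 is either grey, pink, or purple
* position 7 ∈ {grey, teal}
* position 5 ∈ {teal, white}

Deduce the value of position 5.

white

The 8 variables draw from only 8 values {black, grey, orange, pink, purple, teal, white, yellow}, so each is used; only position 2 can be black, hence position 2 = black.
Among the 7 still-open variables, orange fits only position 3 (and all 7 values in {grey, orange, pink, purple, teal, white, yellow} must be used), so position 3 = orange.
The 6 still-open variables together cover exactly {grey, pink, purple, teal, white, yellow} — 6 values for 6 variables — and purple appears only in position 6's list, so position 6 = purple.
position 7 and position 8 share exactly the 2 values {grey, teal}; by pigeonhole those values go to them, so strike grey, teal from position 5.
So position 5 = white.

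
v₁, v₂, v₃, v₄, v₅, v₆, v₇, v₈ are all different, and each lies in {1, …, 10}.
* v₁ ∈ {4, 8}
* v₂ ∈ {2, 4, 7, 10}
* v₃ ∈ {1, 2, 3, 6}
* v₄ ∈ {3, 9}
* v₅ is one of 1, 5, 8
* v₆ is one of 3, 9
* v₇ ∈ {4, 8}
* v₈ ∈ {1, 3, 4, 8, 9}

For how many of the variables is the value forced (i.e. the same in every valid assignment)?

v₁ and v₇ share exactly the 2 values {4, 8}; by pigeonhole those values go to them, so strike 4, 8 from v₂, v₅, v₈.
v₄ and v₆ share exactly the 2 values {3, 9}; by pigeonhole those values go to them, so strike 3, 9 from v₃, v₈.
That leaves v₈ = 1. Strike 1 from v₃, v₅.
That leaves v₅ = 5.
Determined: v₅=5, v₈=1. The other variables each still have more than one consistent value. That makes 2.

2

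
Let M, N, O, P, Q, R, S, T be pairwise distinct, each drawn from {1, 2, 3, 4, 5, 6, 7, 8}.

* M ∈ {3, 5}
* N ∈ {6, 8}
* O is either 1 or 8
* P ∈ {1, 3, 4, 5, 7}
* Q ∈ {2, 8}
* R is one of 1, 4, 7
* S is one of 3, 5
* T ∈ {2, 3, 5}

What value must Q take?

8

The 8 variables together cover exactly {1, 2, 3, 4, 5, 6, 7, 8} — 8 values for 8 variables — and 6 appears only in N's list, so N = 6.
The 2 variables M and S are confined to {3, 5}, which locks those values in; drop them from P, T.
T must be 2 (only option left). So Q can't be 2.
So Q = 8.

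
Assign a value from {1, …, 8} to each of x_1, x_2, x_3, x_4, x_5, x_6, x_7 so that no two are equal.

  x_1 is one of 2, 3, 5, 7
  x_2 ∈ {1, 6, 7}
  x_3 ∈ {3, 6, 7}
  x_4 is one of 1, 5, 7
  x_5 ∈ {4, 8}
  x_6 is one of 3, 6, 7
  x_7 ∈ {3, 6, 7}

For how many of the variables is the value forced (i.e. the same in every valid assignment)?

x_3, x_6, x_7 share exactly the 3 values {3, 6, 7}; by pigeonhole those values go to them, so strike 3, 6, 7 from x_1, x_2, x_4.
x_2 has just one choice, so x_2 = 1. Strike 1 from x_4.
x_4 has just one choice, so x_4 = 5. Strike 5 from x_1.
x_1 must be 2 (only option left).
Determined: x_1=2, x_2=1, x_4=5. The other variables each still have more than one consistent value. That makes 3.

3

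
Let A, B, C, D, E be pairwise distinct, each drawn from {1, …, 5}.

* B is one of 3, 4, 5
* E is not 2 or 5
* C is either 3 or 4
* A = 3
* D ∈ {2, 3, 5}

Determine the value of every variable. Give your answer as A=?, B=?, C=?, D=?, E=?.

A=3, B=5, C=4, D=2, E=1

A must be 3 (only option left). Eliminate 3 elsewhere: B, C, D, E.
C has just one choice, so C = 4. Strike 4 from B, E.
E must be 1 (only option left).
B has just one choice, so B = 5. Strike 5 from D.
That leaves D = 2.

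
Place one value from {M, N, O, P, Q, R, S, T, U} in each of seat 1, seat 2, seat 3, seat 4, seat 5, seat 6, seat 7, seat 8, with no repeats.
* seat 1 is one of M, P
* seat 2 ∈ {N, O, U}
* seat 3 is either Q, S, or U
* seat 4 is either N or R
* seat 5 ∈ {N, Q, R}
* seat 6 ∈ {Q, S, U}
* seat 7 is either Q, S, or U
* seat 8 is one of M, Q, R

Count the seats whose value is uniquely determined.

3

The 8 variables together cover exactly {M, N, O, P, Q, R, S, U} — 8 values for 8 variables — and O appears only in seat 2's list, so seat 2 = O.
Among the 7 still-open variables, P fits only seat 1 (and all 7 values in {M, N, P, Q, R, S, U} must be used), so seat 1 = P.
The 6 still-open variables draw from only 6 values {M, N, Q, R, S, U}, so each is used; only seat 8 can be M, hence seat 8 = M.
seat 3, seat 6, seat 7 share exactly the 3 values {Q, S, U}; by pigeonhole those values go to them, so strike Q, S, U from seat 5.
Determined: seat 1=P, seat 2=O, seat 8=M. The other seats each still have more than one consistent value. That makes 3.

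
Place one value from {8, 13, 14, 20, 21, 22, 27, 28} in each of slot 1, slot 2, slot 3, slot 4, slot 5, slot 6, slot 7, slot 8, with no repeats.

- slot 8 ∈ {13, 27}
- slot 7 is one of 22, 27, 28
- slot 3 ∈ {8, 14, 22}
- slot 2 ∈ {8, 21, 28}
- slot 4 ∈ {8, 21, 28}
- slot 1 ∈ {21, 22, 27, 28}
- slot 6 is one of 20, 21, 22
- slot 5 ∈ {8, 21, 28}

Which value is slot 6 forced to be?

The 8 variables together cover exactly {8, 13, 14, 20, 21, 22, 27, 28} — 8 values for 8 variables — and 13 appears only in slot 8's list, so slot 8 = 13.
Among the 7 still-open variables, 14 fits only slot 3 (and all 7 values in {8, 14, 20, 21, 22, 27, 28} must be used), so slot 3 = 14.
The 6 still-open variables draw from only 6 values {8, 20, 21, 22, 27, 28}, so each is used; only slot 6 can be 20, hence slot 6 = 20.

20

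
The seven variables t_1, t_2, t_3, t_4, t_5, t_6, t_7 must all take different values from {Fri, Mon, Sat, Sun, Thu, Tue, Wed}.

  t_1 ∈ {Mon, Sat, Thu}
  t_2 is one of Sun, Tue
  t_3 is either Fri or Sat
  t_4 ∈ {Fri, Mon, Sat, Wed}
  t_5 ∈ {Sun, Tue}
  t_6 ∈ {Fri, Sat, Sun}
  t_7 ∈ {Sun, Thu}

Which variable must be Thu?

The 7 variables draw from only 7 values {Fri, Mon, Sat, Sun, Thu, Tue, Wed}, so each is used; only t_4 can be Wed, hence t_4 = Wed.
Among the 6 still-open variables, Mon fits only t_1 (and all 6 values in {Fri, Mon, Sat, Sun, Thu, Tue} must be used), so t_1 = Mon.
Among the 5 still-open variables, Thu fits only t_7 (and all 5 values in {Fri, Sat, Sun, Thu, Tue} must be used), so t_7 = Thu.

t_7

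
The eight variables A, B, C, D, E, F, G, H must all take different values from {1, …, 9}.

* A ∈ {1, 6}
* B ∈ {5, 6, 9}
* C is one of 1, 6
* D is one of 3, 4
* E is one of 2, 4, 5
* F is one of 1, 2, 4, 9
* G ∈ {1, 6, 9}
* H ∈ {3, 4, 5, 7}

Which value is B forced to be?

5

The 8 variables draw from only 8 values {1, 2, 3, 4, 5, 6, 7, 9}, so each is used; only H can be 7, hence H = 7.
The 7 still-open variables together cover exactly {1, 2, 3, 4, 5, 6, 9} — 7 values for 7 variables — and 3 appears only in D's list, so D = 3.
A and C share exactly the 2 values {1, 6}; by pigeonhole those values go to them, so strike 1, 6 from B, F, G.
G has just one choice, so G = 9. So B, F can't be 9.
So B = 5.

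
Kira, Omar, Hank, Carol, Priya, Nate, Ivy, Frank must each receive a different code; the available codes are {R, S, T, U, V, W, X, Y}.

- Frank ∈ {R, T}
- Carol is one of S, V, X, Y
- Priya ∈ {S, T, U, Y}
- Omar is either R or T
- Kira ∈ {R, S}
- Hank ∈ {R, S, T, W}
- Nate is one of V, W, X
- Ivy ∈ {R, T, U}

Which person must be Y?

The 2 variables Omar and Frank are confined to {R, T}, which locks those values in; drop them from Kira, Hank, Priya, Ivy.
Kira must be S (only option left). Strike S from Hank, Carol, Priya.
That leaves Hank = W. Strike W from Nate.
Ivy must be U (only option left). Strike U from Priya.
So Y goes to Priya.

Priya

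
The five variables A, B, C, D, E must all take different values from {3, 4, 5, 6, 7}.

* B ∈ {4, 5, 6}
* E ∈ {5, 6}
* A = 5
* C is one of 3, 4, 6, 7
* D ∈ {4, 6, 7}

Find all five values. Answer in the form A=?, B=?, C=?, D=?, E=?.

A=5, B=4, C=3, D=7, E=6

A has just one choice, so A = 5. Eliminate 5 elsewhere: B, E.
That leaves E = 6. Remove 6 from B, C, D.
B has just one choice, so B = 4. Strike 4 from C, D.
That leaves D = 7. Eliminate 7 elsewhere: C.
That leaves C = 3.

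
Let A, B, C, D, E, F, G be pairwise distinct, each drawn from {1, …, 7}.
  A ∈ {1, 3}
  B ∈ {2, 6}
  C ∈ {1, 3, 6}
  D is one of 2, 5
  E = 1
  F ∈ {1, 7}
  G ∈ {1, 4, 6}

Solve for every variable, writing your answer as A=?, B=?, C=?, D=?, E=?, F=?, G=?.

A=3, B=2, C=6, D=5, E=1, F=7, G=4

E has just one choice, so E = 1. So A, C, F, G can't be 1.
F must be 7 (only option left).
That leaves A = 3. So C can't be 3.
C must be 6 (only option left). Strike 6 from B, G.
G must be 4 (only option left).
B has just one choice, so B = 2. So D can't be 2.
D has just one choice, so D = 5.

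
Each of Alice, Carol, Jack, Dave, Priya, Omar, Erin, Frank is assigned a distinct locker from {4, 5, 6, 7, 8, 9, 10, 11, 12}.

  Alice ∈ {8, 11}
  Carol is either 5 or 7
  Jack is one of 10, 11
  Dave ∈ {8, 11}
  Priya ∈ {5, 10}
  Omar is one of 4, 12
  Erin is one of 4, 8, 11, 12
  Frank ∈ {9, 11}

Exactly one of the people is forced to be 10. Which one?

The 8 variables together cover exactly {4, 5, 7, 8, 9, 10, 11, 12} — 8 values for 8 variables — and 7 appears only in Carol's list, so Carol = 7.
The 7 still-open variables together cover exactly {4, 5, 8, 9, 10, 11, 12} — 7 values for 7 variables — and 5 appears only in Priya's list, so Priya = 5.
The 6 still-open variables together cover exactly {4, 8, 9, 10, 11, 12} — 6 values for 6 variables — and 9 appears only in Frank's list, so Frank = 9.
Among the 5 still-open variables, 10 fits only Jack (and all 5 values in {4, 8, 10, 11, 12} must be used), so Jack = 10.

Jack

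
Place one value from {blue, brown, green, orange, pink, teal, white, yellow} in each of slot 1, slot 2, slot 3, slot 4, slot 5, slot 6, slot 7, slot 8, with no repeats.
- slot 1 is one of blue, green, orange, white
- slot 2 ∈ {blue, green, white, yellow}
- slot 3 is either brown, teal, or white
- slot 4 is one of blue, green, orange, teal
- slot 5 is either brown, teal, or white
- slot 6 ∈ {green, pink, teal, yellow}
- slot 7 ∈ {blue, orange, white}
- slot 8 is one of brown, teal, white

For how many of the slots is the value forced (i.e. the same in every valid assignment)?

2

The 8 variables together cover exactly {blue, brown, green, orange, pink, teal, white, yellow} — 8 values for 8 variables — and pink appears only in slot 6's list, so slot 6 = pink.
The 7 still-open variables draw from only 7 values {blue, brown, green, orange, teal, white, yellow}, so each is used; only slot 2 can be yellow, hence slot 2 = yellow.
The 3 variables slot 3, slot 5, slot 8 are confined to {brown, teal, white}, which locks those values in; drop them from slot 1, slot 4, slot 7.
Determined: slot 2=yellow, slot 6=pink. The other slots each still have more than one consistent value. That makes 2.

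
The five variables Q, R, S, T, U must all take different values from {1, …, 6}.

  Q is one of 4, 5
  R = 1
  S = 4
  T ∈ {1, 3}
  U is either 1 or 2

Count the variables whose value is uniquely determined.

R has just one choice, so R = 1. Remove 1 from T, U.
S's domain is down to {4}, so S = 4. Remove 4 from Q.
That leaves T = 3.
That leaves U = 2.
That leaves Q = 5.
Every variable is fixed: Q=5, R=1, S=4, T=3, U=2. That makes 5.

5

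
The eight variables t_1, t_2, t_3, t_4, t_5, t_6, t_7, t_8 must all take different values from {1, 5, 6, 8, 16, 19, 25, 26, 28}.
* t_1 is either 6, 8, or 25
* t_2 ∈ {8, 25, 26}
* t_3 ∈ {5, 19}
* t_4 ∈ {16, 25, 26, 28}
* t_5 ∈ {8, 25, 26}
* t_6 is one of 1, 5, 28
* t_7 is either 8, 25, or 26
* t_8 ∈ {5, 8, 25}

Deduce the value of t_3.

19

t_2, t_5, t_7 between them cover only {8, 25, 26} — a naked triple. Remove those values from t_1, t_4, t_8.
t_1 must be 6 (only option left).
t_8 has just one choice, so t_8 = 5. So t_3, t_6 can't be 5.
So t_3 = 19.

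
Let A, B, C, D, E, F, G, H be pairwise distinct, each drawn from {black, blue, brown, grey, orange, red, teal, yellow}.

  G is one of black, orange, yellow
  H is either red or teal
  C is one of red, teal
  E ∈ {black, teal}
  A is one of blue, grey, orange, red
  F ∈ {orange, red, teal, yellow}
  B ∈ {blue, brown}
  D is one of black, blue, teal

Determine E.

The 8 variables draw from only 8 values {black, blue, brown, grey, orange, red, teal, yellow}, so each is used; only B can be brown, hence B = brown.
The 7 still-open variables draw from only 7 values {black, blue, grey, orange, red, teal, yellow}, so each is used; only A can be grey, hence A = grey.
The 6 still-open variables draw from only 6 values {black, blue, orange, red, teal, yellow}, so each is used; only D can be blue, hence D = blue.
The 2 variables C and H are confined to {red, teal}, which locks those values in; drop them from E, F.
So E = black.

black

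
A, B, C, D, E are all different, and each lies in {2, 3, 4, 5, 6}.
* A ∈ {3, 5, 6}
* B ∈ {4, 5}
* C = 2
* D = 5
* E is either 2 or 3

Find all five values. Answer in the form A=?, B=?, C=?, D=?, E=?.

C has just one choice, so C = 2. Strike 2 from E.
D must be 5 (only option left). Remove 5 from A, B.
E must be 3 (only option left). Strike 3 from A.
A must be 6 (only option left).
That leaves B = 4.

A=6, B=4, C=2, D=5, E=3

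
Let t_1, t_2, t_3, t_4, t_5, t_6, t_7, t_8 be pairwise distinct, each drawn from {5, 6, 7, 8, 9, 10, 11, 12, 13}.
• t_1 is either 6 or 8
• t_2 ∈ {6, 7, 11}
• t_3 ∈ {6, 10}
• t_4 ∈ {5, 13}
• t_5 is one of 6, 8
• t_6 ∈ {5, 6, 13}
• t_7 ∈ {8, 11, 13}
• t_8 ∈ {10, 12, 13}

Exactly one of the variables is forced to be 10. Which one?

Among the 8 variables, 7 fits only t_2 (and all 8 values in {5, 6, 7, 8, 10, 11, 12, 13} must be used), so t_2 = 7.
The 7 still-open variables together cover exactly {5, 6, 8, 10, 11, 12, 13} — 7 values for 7 variables — and 11 appears only in t_7's list, so t_7 = 11.
The 6 still-open variables together cover exactly {5, 6, 8, 10, 12, 13} — 6 values for 6 variables — and 12 appears only in t_8's list, so t_8 = 12.
The 5 still-open variables draw from only 5 values {5, 6, 8, 10, 13}, so each is used; only t_3 can be 10, hence t_3 = 10.

t_3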